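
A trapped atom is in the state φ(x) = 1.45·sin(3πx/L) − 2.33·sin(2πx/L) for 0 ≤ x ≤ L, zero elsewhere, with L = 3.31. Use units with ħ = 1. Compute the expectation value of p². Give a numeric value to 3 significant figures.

p² φ = −ħ² d²φ/dx²; ⟨p²⟩ = −ħ² ∫ φ*·φ'' dx / ∫|φ|² dx.
d²/dx² sin(jπx/L) = −(jπ/L)²·sin(jπx/L); on 0 ≤ x ≤ L, ∫sin²(jπx/L) dx = L/2 and ∫sin(jπx/L)·sin(lπx/L) dx = 0 for j ≠ l, so only diagonal terms survive in ∫|φ|² and ∫φ·φ″; ∫φ·φ′ dx = [φ²/2] between the walls = 0.
State is unnormalized: ∫|φ|² dx = 12.464, and ∫φ*·(−ħ² φ'') dx = 60.586, so ⟨p²⟩ = 60.586 / 12.464.
⟨p²⟩ = 4.8607.

4.86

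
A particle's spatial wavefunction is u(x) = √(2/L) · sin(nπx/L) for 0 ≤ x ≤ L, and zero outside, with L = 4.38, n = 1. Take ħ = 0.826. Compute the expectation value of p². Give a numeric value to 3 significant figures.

0.351

p² u = −ħ² d²u/dx²; ⟨p²⟩ = −ħ² ∫ u*·u'' dx.
d/dx sin(nπx/L) = (nπ/L)·cos(nπx/L) and d²/dx² sin(nπx/L) = −(nπ/L)²·sin(nπx/L); on 0 ≤ x ≤ L, ∫sin²(nπx/L) dx = L/2 and ∫sin(nπx/L)·cos(nπx/L) dx = 0.
⟨p²⟩ = 0.35100.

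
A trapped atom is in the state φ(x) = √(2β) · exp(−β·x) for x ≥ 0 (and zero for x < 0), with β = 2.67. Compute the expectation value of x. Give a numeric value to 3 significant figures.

⟨x⟩ = ∫ x·|φ|² dx (integrals over the domain).
Every integrand reduces to terms xʲ·e^(−2βx) on [0, ∞); use ∫₀^∞ xʲ·e^(−2βx) dx = j!/(2β)^(j+1).
⟨x⟩ = 0.18727.

0.187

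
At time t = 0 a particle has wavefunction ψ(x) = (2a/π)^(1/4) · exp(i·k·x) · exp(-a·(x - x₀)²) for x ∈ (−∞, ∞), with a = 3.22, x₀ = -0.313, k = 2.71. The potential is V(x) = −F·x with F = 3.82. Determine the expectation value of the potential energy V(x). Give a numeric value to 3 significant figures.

1.20

⟨V⟩ = ∫ V(x)·|ψ|² dx.
Gaussian moments (u = x − x₀): ∫u^(2j)·e^(−2au²) du = (2j−1)!!/(4a)^j · √(π/(2a)), odd powers integrate to 0; here √(π/(2a)) = 0.69844.
⟨V⟩ = 1.1957.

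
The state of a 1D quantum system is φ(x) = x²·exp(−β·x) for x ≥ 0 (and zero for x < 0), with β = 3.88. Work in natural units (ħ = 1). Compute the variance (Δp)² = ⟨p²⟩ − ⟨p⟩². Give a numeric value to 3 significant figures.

Compute ⟨p⟩ and ⟨p²⟩ separately; (Δp)² = ⟨p²⟩ − ⟨p⟩².
Differentiate x²·exp(−β·x) with the product rule; every integrand then reduces to terms xʲ·e^(−2βx) on [0, ∞), with ∫₀^∞ xʲ·e^(−2βx) dx = j!/(2β)^(j+1).
Normalization: ∫|φ|² dx = 0.00085291.
⟨p⟩ = 0.0000 and ⟨p²⟩ = 5.0181.
(Δp)² = 5.0181 − (0.0000)² = 5.0181.

5.02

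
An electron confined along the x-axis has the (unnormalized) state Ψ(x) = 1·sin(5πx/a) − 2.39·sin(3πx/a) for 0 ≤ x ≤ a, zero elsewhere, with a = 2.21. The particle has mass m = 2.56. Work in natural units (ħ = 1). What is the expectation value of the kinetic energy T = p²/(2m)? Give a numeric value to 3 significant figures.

4.49

T = −(ħ²/2m) d²/dx², so ⟨T⟩ = −(ħ²/2m) ∫ Ψ*·Ψ'' dx / ∫|Ψ|² dx; with m = 2.56.
d²/dx² sin(jπx/a) = −(jπ/a)²·sin(jπx/a); on 0 ≤ x ≤ a, ∫sin²(jπx/a) dx = a/2 and ∫sin(jπx/a)·sin(lπx/a) dx = 0 for j ≠ l, so only diagonal terms survive in ∫|Ψ|² and ∫Ψ·Ψ″; ∫Ψ·Ψ′ dx = [Ψ²/2] between the walls = 0.
State is unnormalized: ∫|Ψ|² dx = 7.4169, and ∫Ψ*·(−ħ²/2m · Ψ'') dx = 33.324, so ⟨T⟩ = 33.324 / 7.4169.
⟨T⟩ = 4.4929.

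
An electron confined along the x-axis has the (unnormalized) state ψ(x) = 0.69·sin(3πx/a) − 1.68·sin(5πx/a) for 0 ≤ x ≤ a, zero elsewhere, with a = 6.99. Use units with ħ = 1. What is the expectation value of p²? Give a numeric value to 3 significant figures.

p² ψ = −ħ² d²ψ/dx²; ⟨p²⟩ = −ħ² ∫ ψ*·ψ'' dx / ∫|ψ|² dx.
d²/dx² sin(jπx/a) = −(jπ/a)²·sin(jπx/a); on 0 ≤ x ≤ a, ∫sin²(jπx/a) dx = a/2 and ∫sin(jπx/a)·sin(lπx/a) dx = 0 for j ≠ l, so only diagonal terms survive in ∫|ψ|² and ∫ψ·ψ″; ∫ψ·ψ′ dx = [ψ²/2] between the walls = 0.
State is unnormalized: ∫|ψ|² dx = 11.528, and ∫ψ*·(−ħ² ψ'') dx = 52.839, so ⟨p²⟩ = 52.839 / 11.528.
⟨p²⟩ = 4.5834.

4.58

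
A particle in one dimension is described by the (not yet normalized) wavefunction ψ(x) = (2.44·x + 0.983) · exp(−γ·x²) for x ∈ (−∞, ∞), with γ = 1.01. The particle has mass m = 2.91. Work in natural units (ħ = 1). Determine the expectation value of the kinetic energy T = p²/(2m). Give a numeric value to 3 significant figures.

0.383

T = −(ħ²/2m) d²/dx², so ⟨T⟩ = −(ħ²/2m) ∫ ψ*·ψ'' dx / ∫|ψ|² dx; with m = 2.91.
Expand each integrand as polynomial × e^(−2γx²) and use ∫x^(2j)·e^(−2γx²) dx = (2j−1)!!/(4γ)^j · √(π/(2γ)), odd powers → 0; here √(π/(2γ)) = 1.2471. Differentiate with the product rule, d/dx e^(−γx²) = −2γx·e^(−γx²).
State is unnormalized: ∫|ψ|² dx = 3.0429, and ∫ψ*·(−ħ²/2m · ψ'') dx = 1.1659, so ⟨T⟩ = 1.1659 / 3.0429.
⟨T⟩ = 0.38317.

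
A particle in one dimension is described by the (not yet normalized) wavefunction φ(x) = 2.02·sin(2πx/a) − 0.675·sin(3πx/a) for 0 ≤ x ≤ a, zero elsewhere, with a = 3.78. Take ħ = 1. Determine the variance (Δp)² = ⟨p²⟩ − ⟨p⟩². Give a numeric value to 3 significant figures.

Compute ⟨p⟩ and ⟨p²⟩ separately; (Δp)² = ⟨p²⟩ − ⟨p⟩².
d²/dx² sin(jπx/a) = −(jπ/a)²·sin(jπx/a); on 0 ≤ x ≤ a, ∫sin²(jπx/a) dx = a/2 and ∫sin(jπx/a)·sin(lπx/a) dx = 0 for j ≠ l, so only diagonal terms survive in ∫|φ|² and ∫φ·φ″; ∫φ·φ′ dx = [φ²/2] between the walls = 0.
Normalization: ∫|φ|² dx = 8.5731.
⟨p⟩ = 0.0000 and ⟨p²⟩ = 3.1099.
(Δp)² = 3.1099 − (0.0000)² = 3.1099.

3.11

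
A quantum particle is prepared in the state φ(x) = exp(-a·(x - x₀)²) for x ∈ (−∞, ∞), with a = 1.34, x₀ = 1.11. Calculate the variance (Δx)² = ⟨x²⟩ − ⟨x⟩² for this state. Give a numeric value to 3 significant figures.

Compute ⟨x⟩ and ⟨x²⟩ separately, then (Δx)² = ⟨x²⟩ − ⟨x⟩².
Gaussian moments (u = x − x₀): ∫u^(2j)·e^(−2au²) du = (2j−1)!!/(4a)^j · √(π/(2a)), odd powers integrate to 0; here √(π/(2a)) = 1.0827.
Normalization: ∫|φ|² dx = 1.0827.
⟨x⟩ = 1.1100 and ⟨x²⟩ = 1.4187.
(Δx)² = 1.4187 − (1.1100)² = 0.18657.

0.187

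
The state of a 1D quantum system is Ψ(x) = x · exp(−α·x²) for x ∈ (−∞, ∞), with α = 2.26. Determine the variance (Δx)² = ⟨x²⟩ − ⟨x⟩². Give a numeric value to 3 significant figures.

0.332

Compute ⟨x⟩ and ⟨x²⟩ separately, then (Δx)² = ⟨x²⟩ − ⟨x⟩².
Expand each integrand as polynomial × e^(−2αx²) and use ∫x^(2j)·e^(−2αx²) dx = (2j−1)!!/(4α)^j · √(π/(2α)), odd powers → 0; here √(π/(2α)) = 0.83369.
Normalization: ∫|Ψ|² dx = 0.092223.
⟨x⟩ = 0.0000 and ⟨x²⟩ = 0.33186.
(Δx)² = 0.33186 − (0.0000)² = 0.33186.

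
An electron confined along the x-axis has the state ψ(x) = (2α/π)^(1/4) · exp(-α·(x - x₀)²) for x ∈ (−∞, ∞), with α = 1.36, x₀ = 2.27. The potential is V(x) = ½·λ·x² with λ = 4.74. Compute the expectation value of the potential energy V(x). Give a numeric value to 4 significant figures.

12.65

⟨V⟩ = ∫ V(x)·|ψ|² dx.
Gaussian moments (u = x − x₀): ∫u^(2j)·e^(−2αu²) du = (2j−1)!!/(4α)^j · √(π/(2α)), odd powers integrate to 0; here √(π/(2α)) = 1.0747.
⟨V⟩ = 12.648.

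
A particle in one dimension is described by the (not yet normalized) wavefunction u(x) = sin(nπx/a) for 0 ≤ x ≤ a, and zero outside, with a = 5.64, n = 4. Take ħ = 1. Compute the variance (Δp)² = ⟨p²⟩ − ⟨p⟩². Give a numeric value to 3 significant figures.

Compute ⟨p⟩ and ⟨p²⟩ separately; (Δp)² = ⟨p²⟩ − ⟨p⟩².
d/dx sin(nπx/a) = (nπ/a)·cos(nπx/a) and d²/dx² sin(nπx/a) = −(nπ/a)²·sin(nπx/a); on 0 ≤ x ≤ a, ∫sin²(nπx/a) dx = a/2 and ∫sin(nπx/a)·cos(nπx/a) dx = 0.
Normalization: ∫|u|² dx = 2.8200.
⟨p⟩ = 0.0000 and ⟨p²⟩ = 4.9643.
(Δp)² = 4.9643 − (0.0000)² = 4.9643.

4.96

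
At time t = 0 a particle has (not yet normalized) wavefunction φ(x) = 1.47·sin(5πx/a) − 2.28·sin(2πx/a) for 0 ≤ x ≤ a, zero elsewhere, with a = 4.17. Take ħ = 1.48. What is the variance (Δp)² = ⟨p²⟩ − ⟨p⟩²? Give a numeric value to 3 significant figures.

Compute ⟨p⟩ and ⟨p²⟩ separately; (Δp)² = ⟨p²⟩ − ⟨p⟩².
d²/dx² sin(jπx/a) = −(jπ/a)²·sin(jπx/a); on 0 ≤ x ≤ a, ∫sin²(jπx/a) dx = a/2 and ∫sin(jπx/a)·sin(lπx/a) dx = 0 for j ≠ l, so only diagonal terms survive in ∫|φ|² and ∫φ·φ″; ∫φ·φ′ dx = [φ²/2] between the walls = 0.
Normalization: ∫|φ|² dx = 15.344.
⟨p⟩ = 0.0000 and ⟨p²⟩ = 12.639.
(Δp)² = 12.639 − (0.0000)² = 12.639.

12.6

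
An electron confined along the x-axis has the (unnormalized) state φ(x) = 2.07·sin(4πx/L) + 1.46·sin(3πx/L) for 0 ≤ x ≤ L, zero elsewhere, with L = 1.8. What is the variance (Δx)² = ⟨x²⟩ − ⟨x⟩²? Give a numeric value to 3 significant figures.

0.144

Compute ⟨x⟩ and ⟨x²⟩ separately, then (Δx)² = ⟨x²⟩ − ⟨x⟩².
On 0 ≤ x ≤ L (j ≠ l): ∫sin²(jπx/L) dx = L/2, ∫sin(jπx/L)·sin(lπx/L) dx = 0; diagonal moments ∫x·sin²(jπx/L) dx = L²/4, ∫x²·sin²(jπx/L) dx = L³·(1/6 − 1/(4j²π²)); cross terms ∫x·sin(jπx/L)·sin(lπx/L) dx = 0 for j + l even and −4jlL²/(π²(j² − l²)²) for j + l odd, ∫x²·sin(jπx/L)·sin(lπx/L) dx = (−1)^(j+l)·4jlL³/(π²(j² − l²)²); higher powers the same way via product-to-sum and parts.
Normalization: ∫|φ|² dx = 5.7749.
⟨x⟩ = 0.56341 and ⟨x²⟩ = 0.46123.
(Δx)² = 0.46123 − (0.56341)² = 0.14380.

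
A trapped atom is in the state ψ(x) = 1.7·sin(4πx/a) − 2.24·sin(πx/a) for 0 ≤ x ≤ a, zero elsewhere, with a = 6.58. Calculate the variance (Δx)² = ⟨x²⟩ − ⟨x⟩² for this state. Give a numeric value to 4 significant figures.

Compute ⟨x⟩ and ⟨x²⟩ separately, then (Δx)² = ⟨x²⟩ − ⟨x⟩².
On 0 ≤ x ≤ a (j ≠ l): ∫sin²(jπx/a) dx = a/2, ∫sin(jπx/a)·sin(lπx/a) dx = 0; diagonal moments ∫x·sin²(jπx/a) dx = a²/4, ∫x²·sin²(jπx/a) dx = a³·(1/6 − 1/(4j²π²)); cross terms ∫x·sin(jπx/a)·sin(lπx/a) dx = 0 for j + l even and −4jla²/(π²(j² − l²)²) for j + l odd, ∫x²·sin(jπx/a)·sin(lπx/a) dx = (−1)^(j+l)·4jla³/(π²(j² − l²)²); higher powers the same way via product-to-sum and parts.
Normalization: ∫|ψ|² dx = 26.016.
⟨x⟩ = 3.3813 and ⟨x²⟩ = 13.591.
(Δx)² = 13.591 − (3.3813)² = 2.1578.

2.158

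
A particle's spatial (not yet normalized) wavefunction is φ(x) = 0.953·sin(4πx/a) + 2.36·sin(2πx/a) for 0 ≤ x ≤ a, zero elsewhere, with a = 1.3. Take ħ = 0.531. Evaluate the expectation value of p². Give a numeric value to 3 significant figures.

9.36

p² φ = −ħ² d²φ/dx²; ⟨p²⟩ = −ħ² ∫ φ*·φ'' dx / ∫|φ|² dx.
d²/dx² sin(jπx/a) = −(jπ/a)²·sin(jπx/a); on 0 ≤ x ≤ a, ∫sin²(jπx/a) dx = a/2 and ∫sin(jπx/a)·sin(lπx/a) dx = 0 for j ≠ l, so only diagonal terms survive in ∫|φ|² and ∫φ·φ″; ∫φ·φ′ dx = [φ²/2] between the walls = 0.
State is unnormalized: ∫|φ|² dx = 4.2106, and ∫φ*·(−ħ² φ'') dx = 39.398, so ⟨p²⟩ = 39.398 / 4.2106.
⟨p²⟩ = 9.3570.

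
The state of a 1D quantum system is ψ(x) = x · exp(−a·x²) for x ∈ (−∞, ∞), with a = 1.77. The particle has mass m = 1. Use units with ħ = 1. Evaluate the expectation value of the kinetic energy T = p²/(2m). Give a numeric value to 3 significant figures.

2.66

T = −(ħ²/2m) d²/dx², so ⟨T⟩ = −(ħ²/2m) ∫ ψ*·ψ'' dx / ∫|ψ|² dx; with m = 1.
Expand each integrand as polynomial × e^(−2ax²) and use ∫x^(2j)·e^(−2ax²) dx = (2j−1)!!/(4a)^j · √(π/(2a)), odd powers → 0; here √(π/(2a)) = 0.94205. Differentiate with the product rule, d/dx e^(−ax²) = −2ax·e^(−ax²).
State is unnormalized: ∫|ψ|² dx = 0.13306, and ∫ψ*·(−ħ²/2m · ψ'') dx = 0.35327, so ⟨T⟩ = 0.35327 / 0.13306.
⟨T⟩ = 2.6550.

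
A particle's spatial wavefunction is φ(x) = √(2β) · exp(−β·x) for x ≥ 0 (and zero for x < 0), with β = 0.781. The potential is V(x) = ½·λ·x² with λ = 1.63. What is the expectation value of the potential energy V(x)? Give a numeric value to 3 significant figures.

0.668

⟨V⟩ = ∫ V(x)·|φ|² dx.
Every integrand reduces to terms xʲ·e^(−2βx) on [0, ∞); use ∫₀^∞ xʲ·e^(−2βx) dx = j!/(2β)^(j+1).
⟨V⟩ = 0.66808.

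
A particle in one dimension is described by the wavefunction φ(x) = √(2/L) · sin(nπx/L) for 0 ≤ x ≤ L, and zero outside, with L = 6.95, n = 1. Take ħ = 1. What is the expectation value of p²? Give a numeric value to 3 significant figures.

p² φ = −ħ² d²φ/dx²; ⟨p²⟩ = −ħ² ∫ φ*·φ'' dx.
d/dx sin(nπx/L) = (nπ/L)·cos(nπx/L) and d²/dx² sin(nπx/L) = −(nπ/L)²·sin(nπx/L); on 0 ≤ x ≤ L, ∫sin²(nπx/L) dx = L/2 and ∫sin(nπx/L)·cos(nπx/L) dx = 0.
⟨p²⟩ = 0.20433.

0.204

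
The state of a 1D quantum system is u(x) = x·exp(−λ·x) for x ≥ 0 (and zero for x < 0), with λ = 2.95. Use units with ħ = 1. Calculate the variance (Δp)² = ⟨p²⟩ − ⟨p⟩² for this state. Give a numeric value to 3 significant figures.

Compute ⟨p⟩ and ⟨p²⟩ separately; (Δp)² = ⟨p²⟩ − ⟨p⟩².
Differentiate x·exp(−λ·x) with the product rule; every integrand then reduces to terms xʲ·e^(−2λx) on [0, ∞), with ∫₀^∞ xʲ·e^(−2λx) dx = j!/(2λ)^(j+1).
Normalization: ∫|u|² dx = 0.0097381.
⟨p⟩ = 0.0000 and ⟨p²⟩ = 8.7025.
(Δp)² = 8.7025 − (0.0000)² = 8.7025.

8.70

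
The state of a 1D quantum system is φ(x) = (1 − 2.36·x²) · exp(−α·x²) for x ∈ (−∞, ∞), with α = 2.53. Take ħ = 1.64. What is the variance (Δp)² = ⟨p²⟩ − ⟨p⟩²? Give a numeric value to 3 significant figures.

Compute ⟨p⟩ and ⟨p²⟩ separately; (Δp)² = ⟨p²⟩ − ⟨p⟩².
Expand each integrand as polynomial × e^(−2αx²) and use ∫x^(2j)·e^(−2αx²) dx = (2j−1)!!/(4α)^j · √(π/(2α)), odd powers → 0; here √(π/(2α)) = 0.78795. Differentiate with the product rule, d/dx e^(−αx²) = −2αx·e^(−αx²).
Normalization: ∫|φ|² dx = 0.54900.
⟨p⟩ = 0.0000 and ⟨p²⟩ = 18.039.
(Δp)² = 18.039 − (0.0000)² = 18.039.

18.0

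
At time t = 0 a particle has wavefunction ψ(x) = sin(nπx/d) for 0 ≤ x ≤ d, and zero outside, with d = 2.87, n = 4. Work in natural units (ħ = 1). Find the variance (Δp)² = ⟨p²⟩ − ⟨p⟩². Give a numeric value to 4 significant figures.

Compute ⟨p⟩ and ⟨p²⟩ separately; (Δp)² = ⟨p²⟩ − ⟨p⟩².
d/dx sin(nπx/d) = (nπ/d)·cos(nπx/d) and d²/dx² sin(nπx/d) = −(nπ/d)²·sin(nπx/d); on 0 ≤ x ≤ d, ∫sin²(nπx/d) dx = d/2 and ∫sin(nπx/d)·cos(nπx/d) dx = 0.
Normalization: ∫|ψ|² dx = 1.4350.
⟨p⟩ = 0.0000 and ⟨p²⟩ = 19.171.
(Δp)² = 19.171 − (0.0000)² = 19.171.

19.17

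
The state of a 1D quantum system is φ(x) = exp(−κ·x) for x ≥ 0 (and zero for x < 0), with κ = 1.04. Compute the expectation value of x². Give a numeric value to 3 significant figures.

0.462

⟨x²⟩ = ∫ x²·|φ|² dx / ∫|φ|² dx (integrals over the domain).
Every integrand reduces to terms xʲ·e^(−2κx) on [0, ∞); use ∫₀^∞ xʲ·e^(−2κx) dx = j!/(2κ)^(j+1).
State is unnormalized: ∫|φ|² dx = 0.48077, and ∫φ*·x²·φ dx = 0.22225, so ⟨x²⟩ = 0.22225 / 0.48077.
⟨x²⟩ = 0.46228.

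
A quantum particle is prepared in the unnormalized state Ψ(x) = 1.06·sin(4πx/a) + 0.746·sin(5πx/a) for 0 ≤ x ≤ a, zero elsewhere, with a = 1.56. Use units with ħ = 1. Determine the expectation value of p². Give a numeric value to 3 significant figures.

p² Ψ = −ħ² d²Ψ/dx²; ⟨p²⟩ = −ħ² ∫ Ψ*·Ψ'' dx / ∫|Ψ|² dx.
d²/dx² sin(jπx/a) = −(jπ/a)²·sin(jπx/a); on 0 ≤ x ≤ a, ∫sin²(jπx/a) dx = a/2 and ∫sin(jπx/a)·sin(lπx/a) dx = 0 for j ≠ l, so only diagonal terms survive in ∫|Ψ|² and ∫Ψ·Ψ″; ∫Ψ·Ψ′ dx = [Ψ²/2] between the walls = 0.
State is unnormalized: ∫|Ψ|² dx = 1.3105, and ∫Ψ*·(−ħ² Ψ'') dx = 100.88, so ⟨p²⟩ = 100.88 / 1.3105.
⟨p²⟩ = 76.979.

77.0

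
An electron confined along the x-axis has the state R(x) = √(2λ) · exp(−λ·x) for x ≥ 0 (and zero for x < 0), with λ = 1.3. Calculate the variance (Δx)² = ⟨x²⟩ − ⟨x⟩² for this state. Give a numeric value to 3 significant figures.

Compute ⟨x⟩ and ⟨x²⟩ separately, then (Δx)² = ⟨x²⟩ − ⟨x⟩².
Every integrand reduces to terms xʲ·e^(−2λx) on [0, ∞); use ∫₀^∞ xʲ·e^(−2λx) dx = j!/(2λ)^(j+1).
⟨x⟩ = 0.38462 and ⟨x²⟩ = 0.29586.
(Δx)² = 0.29586 − (0.38462)² = 0.14793.

0.148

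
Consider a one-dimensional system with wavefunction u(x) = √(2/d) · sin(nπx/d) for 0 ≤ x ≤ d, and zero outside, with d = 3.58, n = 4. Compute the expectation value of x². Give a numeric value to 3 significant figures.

⟨x²⟩ = ∫ x²·|u|² dx (integrals over the domain).
With sin²θ = (1 − cos2θ)/2 on 0 ≤ x ≤ d: ∫sin²(nπx/d) dx = d/2, ∫x·sin²(nπx/d) dx = d²/4, ∫x²·sin²(nπx/d) dx = d³·(1/6 − 1/(4n²π²)); higher powers xᵏ the same way, integrating xᵏ·cos(2nπx/d) by parts.
⟨x²⟩ = 4.2316.

4.23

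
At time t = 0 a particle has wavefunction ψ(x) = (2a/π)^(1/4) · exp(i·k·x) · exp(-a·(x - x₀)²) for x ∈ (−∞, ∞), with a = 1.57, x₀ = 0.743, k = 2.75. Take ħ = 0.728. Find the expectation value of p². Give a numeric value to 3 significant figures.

4.84

p² ψ = −ħ² d²ψ/dx²; ⟨p²⟩ = −ħ² ∫ ψ*·ψ'' dx.
Gaussian moments (u = x − x₀): ∫u^(2j)·e^(−2au²) du = (2j−1)!!/(4a)^j · √(π/(2a)), odd powers integrate to 0; here √(π/(2a)) = 1.0003. Derivatives: ψ′ = (ik − 2au)·ψ, ψ″ = ((ik − 2au)² − 2a)·ψ; the odd-in-u pieces drop out.
⟨p²⟩ = 4.8401.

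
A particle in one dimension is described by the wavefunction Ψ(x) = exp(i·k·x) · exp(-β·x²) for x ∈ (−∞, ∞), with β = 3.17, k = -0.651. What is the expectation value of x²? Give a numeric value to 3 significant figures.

⟨x²⟩ = ∫ x²·|Ψ|² dx / ∫|Ψ|² dx (integrals over the domain).
Gaussian moments: ∫x^(2j)·e^(−2βx²) dx = (2j−1)!!/(4β)^j · √(π/(2β)), odd powers integrate to 0; here √(π/(2β)) = 0.70393.
State is unnormalized: ∫|Ψ|² dx = 0.70393, and ∫Ψ*·x²·Ψ dx = 0.055515, so ⟨x²⟩ = 0.055515 / 0.70393.
⟨x²⟩ = 0.078864.

0.0789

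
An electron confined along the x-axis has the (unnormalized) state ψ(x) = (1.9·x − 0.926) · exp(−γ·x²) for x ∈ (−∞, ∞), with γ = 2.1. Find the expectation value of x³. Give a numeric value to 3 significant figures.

-0.116

⟨x³⟩ = ∫ x³·|ψ|² dx / ∫|ψ|² dx (integrals over the domain).
Expand each integrand as polynomial × e^(−2γx²) and use ∫x^(2j)·e^(−2γx²) dx = (2j−1)!!/(4γ)^j · √(π/(2γ)), odd powers → 0; here √(π/(2γ)) = 0.86487.
State is unnormalized: ∫|ψ|² dx = 1.1133, and ∫ψ*·x³·ψ dx = -0.12939, so ⟨x³⟩ = -0.12939 / 1.1133.
⟨x³⟩ = -0.11622.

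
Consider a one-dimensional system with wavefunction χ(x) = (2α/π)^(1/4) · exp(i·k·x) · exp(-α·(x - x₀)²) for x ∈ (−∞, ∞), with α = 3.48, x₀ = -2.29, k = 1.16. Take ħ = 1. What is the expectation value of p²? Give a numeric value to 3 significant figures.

p² χ = −ħ² d²χ/dx²; ⟨p²⟩ = −ħ² ∫ χ*·χ'' dx.
Gaussian moments (u = x − x₀): ∫u^(2j)·e^(−2αu²) du = (2j−1)!!/(4α)^j · √(π/(2α)), odd powers integrate to 0; here √(π/(2α)) = 0.67185. Derivatives: χ′ = (ik − 2αu)·χ, χ″ = ((ik − 2αu)² − 2α)·χ; the odd-in-u pieces drop out.
⟨p²⟩ = 4.8256.

4.83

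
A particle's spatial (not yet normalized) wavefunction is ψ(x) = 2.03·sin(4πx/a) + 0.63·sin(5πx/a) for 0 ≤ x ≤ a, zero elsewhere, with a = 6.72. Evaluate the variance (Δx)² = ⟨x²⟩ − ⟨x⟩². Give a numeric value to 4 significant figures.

3.045

Compute ⟨x⟩ and ⟨x²⟩ separately, then (Δx)² = ⟨x²⟩ − ⟨x⟩².
On 0 ≤ x ≤ a (j ≠ l): ∫sin²(jπx/a) dx = a/2, ∫sin(jπx/a)·sin(lπx/a) dx = 0; diagonal moments ∫x·sin²(jπx/a) dx = a²/4, ∫x²·sin²(jπx/a) dx = a³·(1/6 − 1/(4j²π²)); cross terms ∫x·sin(jπx/a)·sin(lπx/a) dx = 0 for j + l even and −4jla²/(π²(j² − l²)²) for j + l odd, ∫x²·sin(jπx/a)·sin(lπx/a) dx = (−1)^(j+l)·4jla³/(π²(j² − l²)²); higher powers the same way via product-to-sum and parts.
Normalization: ∫|ψ|² dx = 15.180.
⟨x⟩ = 2.5985 and ⟨x²⟩ = 9.7974.
(Δx)² = 9.7974 − (2.5985)² = 3.0449.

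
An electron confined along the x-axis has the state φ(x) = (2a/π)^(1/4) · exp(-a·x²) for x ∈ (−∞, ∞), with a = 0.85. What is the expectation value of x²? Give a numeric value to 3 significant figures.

0.294

⟨x²⟩ = ∫ x²·|φ|² dx (integrals over the domain).
Gaussian moments: ∫x^(2j)·e^(−2ax²) dx = (2j−1)!!/(4a)^j · √(π/(2a)), odd powers integrate to 0; here √(π/(2a)) = 1.3594.
⟨x²⟩ = 0.29412.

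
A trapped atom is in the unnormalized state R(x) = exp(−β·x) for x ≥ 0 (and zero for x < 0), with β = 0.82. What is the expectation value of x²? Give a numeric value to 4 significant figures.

⟨x²⟩ = ∫ x²·|R|² dx / ∫|R|² dx (integrals over the domain).
Every integrand reduces to terms xʲ·e^(−2βx) on [0, ∞); use ∫₀^∞ xʲ·e^(−2βx) dx = j!/(2β)^(j+1).
State is unnormalized: ∫|R|² dx = 0.60976, and ∫R*·x²·R dx = 0.45342, so ⟨x²⟩ = 0.45342 / 0.60976.
⟨x²⟩ = 0.74360.

0.7436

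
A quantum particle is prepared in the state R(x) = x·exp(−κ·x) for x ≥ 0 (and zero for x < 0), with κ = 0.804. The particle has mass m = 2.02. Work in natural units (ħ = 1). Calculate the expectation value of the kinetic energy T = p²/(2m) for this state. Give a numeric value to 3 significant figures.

0.160

T = −(ħ²/2m) d²/dx², so ⟨T⟩ = −(ħ²/2m) ∫ R*·R'' dx / ∫|R|² dx; with m = 2.02.
Differentiate x·exp(−κ·x) with the product rule; every integrand then reduces to terms xʲ·e^(−2κx) on [0, ∞), with ∫₀^∞ xʲ·e^(−2κx) dx = j!/(2κ)^(j+1).
State is unnormalized: ∫|R|² dx = 0.48103, and ∫R*·(−ħ²/2m · R'') dx = 0.076967, so ⟨T⟩ = 0.076967 / 0.48103.
⟨T⟩ = 0.16000.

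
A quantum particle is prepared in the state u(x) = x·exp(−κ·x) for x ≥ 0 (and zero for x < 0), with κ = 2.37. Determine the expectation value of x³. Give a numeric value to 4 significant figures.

0.5634

⟨x³⟩ = ∫ x³·|u|² dx / ∫|u|² dx (integrals over the domain).
Every integrand reduces to terms xʲ·e^(−2κx) on [0, ∞); use ∫₀^∞ xʲ·e^(−2κx) dx = j!/(2κ)^(j+1).
State is unnormalized: ∫|u|² dx = 0.018780, and ∫u*·x³·u dx = 0.010581, so ⟨x³⟩ = 0.010581 / 0.018780.
⟨x³⟩ = 0.56340.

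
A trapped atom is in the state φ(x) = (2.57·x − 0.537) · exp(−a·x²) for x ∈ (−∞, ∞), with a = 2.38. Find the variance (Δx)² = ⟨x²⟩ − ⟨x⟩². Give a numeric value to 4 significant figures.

Compute ⟨x⟩ and ⟨x²⟩ separately, then (Δx)² = ⟨x²⟩ − ⟨x⟩².
Expand each integrand as polynomial × e^(−2ax²) and use ∫x^(2j)·e^(−2ax²) dx = (2j−1)!!/(4a)^j · √(π/(2a)), odd powers → 0; here √(π/(2a)) = 0.81240.
Normalization: ∫|φ|² dx = 0.79791.
⟨x⟩ = -0.29520 and ⟨x²⟩ = 0.25344.
(Δx)² = 0.25344 − (-0.29520)² = 0.16630.

0.1663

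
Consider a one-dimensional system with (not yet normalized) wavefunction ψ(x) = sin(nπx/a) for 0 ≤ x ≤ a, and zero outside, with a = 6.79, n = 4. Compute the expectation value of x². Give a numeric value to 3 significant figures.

15.2

⟨x²⟩ = ∫ x²·|ψ|² dx / ∫|ψ|² dx (integrals over the domain).
With sin²θ = (1 − cos2θ)/2 on 0 ≤ x ≤ a: ∫sin²(nπx/a) dx = a/2, ∫x·sin²(nπx/a) dx = a²/4, ∫x²·sin²(nπx/a) dx = a³·(1/6 − 1/(4n²π²)); higher powers xᵏ the same way, integrating xᵏ·cos(2nπx/a) by parts.
State is unnormalized: ∫|ψ|² dx = 3.3950, and ∫ψ*·x²·ψ dx = 51.679, so ⟨x²⟩ = 51.679 / 3.3950.
⟨x²⟩ = 15.222.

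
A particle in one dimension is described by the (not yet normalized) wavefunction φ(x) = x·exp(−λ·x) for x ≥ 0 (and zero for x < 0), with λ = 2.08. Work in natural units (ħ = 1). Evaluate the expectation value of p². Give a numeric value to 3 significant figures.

p² φ = −ħ² d²φ/dx²; ⟨p²⟩ = −ħ² ∫ φ*·φ'' dx / ∫|φ|² dx.
Differentiate x·exp(−λ·x) with the product rule; every integrand then reduces to terms xʲ·e^(−2λx) on [0, ∞), with ∫₀^∞ xʲ·e^(−2λx) dx = j!/(2λ)^(j+1).
State is unnormalized: ∫|φ|² dx = 0.027781, and ∫φ*·(−ħ² φ'') dx = 0.12019, so ⟨p²⟩ = 0.12019 / 0.027781.
⟨p²⟩ = 4.3264.

4.33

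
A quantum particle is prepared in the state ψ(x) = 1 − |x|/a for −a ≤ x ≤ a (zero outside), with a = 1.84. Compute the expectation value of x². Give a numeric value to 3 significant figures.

0.339

⟨x²⟩ = ∫ x²·|ψ|² dx / ∫|ψ|² dx (integrals over the domain).
ψ is even, so ∫ over [−a, a] = 2∫₀ᵃ with ψ = 1 − x/a there: ∫₀ᵃ (1 − x/a)² dx = a/3, ∫₀ᵃ x²(1 − x/a)² dx = a³/30, ∫₀ᵃ x⁴(1 − x/a)² dx = a⁵/105.
State is unnormalized: ∫|ψ|² dx = 1.2267, and ∫ψ*·x²·ψ dx = 0.41530, so ⟨x²⟩ = 0.41530 / 1.2267.
⟨x²⟩ = 0.33856.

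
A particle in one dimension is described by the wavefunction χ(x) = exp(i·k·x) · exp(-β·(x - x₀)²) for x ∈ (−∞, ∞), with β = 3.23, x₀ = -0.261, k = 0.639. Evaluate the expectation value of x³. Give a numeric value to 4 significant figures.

⟨x³⟩ = ∫ x³·|χ|² dx / ∫|χ|² dx (integrals over the domain).
Gaussian moments (u = x − x₀): ∫u^(2j)·e^(−2βu²) du = (2j−1)!!/(4β)^j · √(π/(2β)), odd powers integrate to 0; here √(π/(2β)) = 0.69736.
State is unnormalized: ∫|χ|² dx = 0.69736, and ∫χ*·x³·χ dx = -0.054662, so ⟨x³⟩ = -0.054662 / 0.69736.
⟨x³⟩ = -0.078383.

-0.07838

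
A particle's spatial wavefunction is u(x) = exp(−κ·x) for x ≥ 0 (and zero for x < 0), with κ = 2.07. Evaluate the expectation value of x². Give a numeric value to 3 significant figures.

⟨x²⟩ = ∫ x²·|u|² dx / ∫|u|² dx (integrals over the domain).
Every integrand reduces to terms xʲ·e^(−2κx) on [0, ∞); use ∫₀^∞ xʲ·e^(−2κx) dx = j!/(2κ)^(j+1).
State is unnormalized: ∫|u|² dx = 0.24155, and ∫u*·x²·u dx = 0.028186, so ⟨x²⟩ = 0.028186 / 0.24155.
⟨x²⟩ = 0.11669.

0.117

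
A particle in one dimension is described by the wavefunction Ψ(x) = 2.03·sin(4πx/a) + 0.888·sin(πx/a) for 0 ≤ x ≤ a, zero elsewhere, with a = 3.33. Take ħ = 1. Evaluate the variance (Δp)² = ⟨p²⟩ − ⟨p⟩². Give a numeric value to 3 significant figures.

Compute ⟨p⟩ and ⟨p²⟩ separately; (Δp)² = ⟨p²⟩ − ⟨p⟩².
d²/dx² sin(jπx/a) = −(jπ/a)²·sin(jπx/a); on 0 ≤ x ≤ a, ∫sin²(jπx/a) dx = a/2 and ∫sin(jπx/a)·sin(lπx/a) dx = 0 for j ≠ l, so only diagonal terms survive in ∫|Ψ|² and ∫Ψ·Ψ″; ∫Ψ·Ψ′ dx = [Ψ²/2] between the walls = 0.
Normalization: ∫|Ψ|² dx = 8.1742.
⟨p⟩ = 0.0000 and ⟨p²⟩ = 12.096.
(Δp)² = 12.096 − (0.0000)² = 12.096.

12.1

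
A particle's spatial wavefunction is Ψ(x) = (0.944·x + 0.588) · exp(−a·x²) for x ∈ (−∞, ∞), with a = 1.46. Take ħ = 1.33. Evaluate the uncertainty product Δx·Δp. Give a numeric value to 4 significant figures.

Δx = √(⟨x²⟩−⟨x⟩²), Δp = √(⟨p²⟩−⟨p⟩²).
Expand each integrand as polynomial × e^(−2ax²) and use ∫x^(2j)·e^(−2ax²) dx = (2j−1)!!/(4a)^j · √(π/(2a)), odd powers → 0; here √(π/(2a)) = 1.0373. Differentiate with the product rule, d/dx e^(−ax²) = −2ax·e^(−ax²).
Normalization: ∫|Ψ|² dx = 0.51690.
⟨x⟩ = 0.38146, ⟨x²⟩ = 0.27610 ⇒ Δx = 0.36137.
⟨p⟩ = 0.0000, ⟨p²⟩ = 4.1642 ⇒ Δp = 2.0406.
Δx·Δp = 0.73742.

0.7374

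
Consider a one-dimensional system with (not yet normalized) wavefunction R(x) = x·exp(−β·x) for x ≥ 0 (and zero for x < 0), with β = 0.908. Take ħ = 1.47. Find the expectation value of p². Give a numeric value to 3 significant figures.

1.78

p² R = −ħ² d²R/dx²; ⟨p²⟩ = −ħ² ∫ R*·R'' dx / ∫|R|² dx.
Differentiate x·exp(−β·x) with the product rule; every integrand then reduces to terms xʲ·e^(−2βx) on [0, ∞), with ∫₀^∞ xʲ·e^(−2βx) dx = j!/(2β)^(j+1).
State is unnormalized: ∫|R|² dx = 0.33395, and ∫R*·(−ħ² R'') dx = 0.59496, so ⟨p²⟩ = 0.59496 / 0.33395.
⟨p²⟩ = 1.7816.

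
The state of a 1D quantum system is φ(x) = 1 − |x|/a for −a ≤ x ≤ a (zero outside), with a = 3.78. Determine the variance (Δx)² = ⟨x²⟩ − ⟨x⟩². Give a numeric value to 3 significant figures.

Compute ⟨x⟩ and ⟨x²⟩ separately, then (Δx)² = ⟨x²⟩ − ⟨x⟩².
φ is even, so ∫ over [−a, a] = 2∫₀ᵃ with φ = 1 − x/a there: ∫₀ᵃ (1 − x/a)² dx = a/3, ∫₀ᵃ x²(1 − x/a)² dx = a³/30, ∫₀ᵃ x⁴(1 − x/a)² dx = a⁵/105.
Normalization: ∫|φ|² dx = 2.5200.
⟨x⟩ = 0.0000 and ⟨x²⟩ = 1.4288.
(Δx)² = 1.4288 − (0.0000)² = 1.4288.

1.43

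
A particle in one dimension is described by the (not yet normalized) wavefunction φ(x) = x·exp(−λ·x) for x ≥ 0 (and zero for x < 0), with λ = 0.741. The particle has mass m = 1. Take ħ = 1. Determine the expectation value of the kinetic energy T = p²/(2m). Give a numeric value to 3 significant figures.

T = −(ħ²/2m) d²/dx², so ⟨T⟩ = −(ħ²/2m) ∫ φ*·φ'' dx / ∫|φ|² dx; with m = 1.
Differentiate x·exp(−λ·x) with the product rule; every integrand then reduces to terms xʲ·e^(−2λx) on [0, ∞), with ∫₀^∞ xʲ·e^(−2λx) dx = j!/(2λ)^(j+1).
State is unnormalized: ∫|φ|² dx = 0.61445, and ∫φ*·(−ħ²/2m · φ'') dx = 0.16869, so ⟨T⟩ = 0.16869 / 0.61445.
⟨T⟩ = 0.27454.

0.275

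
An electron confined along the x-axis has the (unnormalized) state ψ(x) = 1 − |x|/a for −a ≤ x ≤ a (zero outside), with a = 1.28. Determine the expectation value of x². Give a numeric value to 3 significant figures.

0.164

⟨x²⟩ = ∫ x²·|ψ|² dx / ∫|ψ|² dx (integrals over the domain).
ψ is even, so ∫ over [−a, a] = 2∫₀ᵃ with ψ = 1 − x/a there: ∫₀ᵃ (1 − x/a)² dx = a/3, ∫₀ᵃ x²(1 − x/a)² dx = a³/30, ∫₀ᵃ x⁴(1 − x/a)² dx = a⁵/105.
State is unnormalized: ∫|ψ|² dx = 0.85333, and ∫ψ*·x²·ψ dx = 0.13981, so ⟨x²⟩ = 0.13981 / 0.85333.
⟨x²⟩ = 0.16384.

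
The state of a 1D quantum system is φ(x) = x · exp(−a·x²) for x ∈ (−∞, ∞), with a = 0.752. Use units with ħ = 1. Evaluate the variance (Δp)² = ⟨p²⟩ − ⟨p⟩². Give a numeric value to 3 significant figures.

2.26

Compute ⟨p⟩ and ⟨p²⟩ separately; (Δp)² = ⟨p²⟩ − ⟨p⟩².
Expand each integrand as polynomial × e^(−2ax²) and use ∫x^(2j)·e^(−2ax²) dx = (2j−1)!!/(4a)^j · √(π/(2a)), odd powers → 0; here √(π/(2a)) = 1.4453. Differentiate with the product rule, d/dx e^(−ax²) = −2ax·e^(−ax²).
Normalization: ∫|φ|² dx = 0.48048.
⟨p⟩ = 0.0000 and ⟨p²⟩ = 2.2560.
(Δp)² = 2.2560 − (0.0000)² = 2.2560.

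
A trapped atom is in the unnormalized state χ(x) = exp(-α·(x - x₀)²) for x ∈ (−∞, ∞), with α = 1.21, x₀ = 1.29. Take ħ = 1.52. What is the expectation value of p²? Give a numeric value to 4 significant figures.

p² χ = −ħ² d²χ/dx²; ⟨p²⟩ = −ħ² ∫ χ*·χ'' dx / ∫|χ|² dx.
Gaussian moments (u = x − x₀): ∫u^(2j)·e^(−2αu²) du = (2j−1)!!/(4α)^j · √(π/(2α)), odd powers integrate to 0; here √(π/(2α)) = 1.1394. Derivatives: d/dx e^(−αu²) = −2αu·e^(−αu²), d²/dx² e^(−αu²) = (4α²u² − 2α)·e^(−αu²).
State is unnormalized: ∫|χ|² dx = 1.1394, and ∫χ*·(−ħ² χ'') dx = 3.1852, so ⟨p²⟩ = 3.1852 / 1.1394.
⟨p²⟩ = 2.7956.

2.796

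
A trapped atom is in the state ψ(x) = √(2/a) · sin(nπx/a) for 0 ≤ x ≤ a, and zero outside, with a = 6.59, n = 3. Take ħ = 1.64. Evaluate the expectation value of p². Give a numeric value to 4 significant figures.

p² ψ = −ħ² d²ψ/dx²; ⟨p²⟩ = −ħ² ∫ ψ*·ψ'' dx.
d/dx sin(nπx/a) = (nπ/a)·cos(nπx/a) and d²/dx² sin(nπx/a) = −(nπ/a)²·sin(nπx/a); on 0 ≤ x ≤ a, ∫sin²(nπx/a) dx = a/2 and ∫sin(nπx/a)·cos(nπx/a) dx = 0.
⟨p²⟩ = 5.5012.

5.501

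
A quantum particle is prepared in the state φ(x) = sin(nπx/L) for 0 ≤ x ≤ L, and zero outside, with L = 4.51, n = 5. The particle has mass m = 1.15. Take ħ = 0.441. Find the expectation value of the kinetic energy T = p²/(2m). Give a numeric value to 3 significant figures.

T = −(ħ²/2m) d²/dx², so ⟨T⟩ = −(ħ²/2m) ∫ φ*·φ'' dx / ∫|φ|² dx; with m = 1.15.
d/dx sin(nπx/L) = (nπ/L)·cos(nπx/L) and d²/dx² sin(nπx/L) = −(nπ/L)²·sin(nπx/L); on 0 ≤ x ≤ L, ∫sin²(nπx/L) dx = L/2 and ∫sin(nπx/L)·cos(nπx/L) dx = 0.
State is unnormalized: ∫|φ|² dx = 2.2550, and ∫φ*·(−ħ²/2m · φ'') dx = 2.3130, so ⟨T⟩ = 2.3130 / 2.2550.
⟨T⟩ = 1.0257.

1.03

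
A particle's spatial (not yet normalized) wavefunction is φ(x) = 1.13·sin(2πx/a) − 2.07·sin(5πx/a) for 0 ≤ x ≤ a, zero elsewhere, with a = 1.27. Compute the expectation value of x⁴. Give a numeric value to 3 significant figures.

0.572

⟨x⁴⟩ = ∫ x⁴·|φ|² dx / ∫|φ|² dx (integrals over the domain).
On 0 ≤ x ≤ a (j ≠ l): ∫sin²(jπx/a) dx = a/2, ∫sin(jπx/a)·sin(lπx/a) dx = 0; diagonal moments ∫x·sin²(jπx/a) dx = a²/4, ∫x²·sin²(jπx/a) dx = a³·(1/6 − 1/(4j²π²)); cross terms ∫x·sin(jπx/a)·sin(lπx/a) dx = 0 for j + l even and −4jla²/(π²(j² − l²)²) for j + l odd, ∫x²·sin(jπx/a)·sin(lπx/a) dx = (−1)^(j+l)·4jla³/(π²(j² − l²)²); higher powers the same way via product-to-sum and parts.
State is unnormalized: ∫|φ|² dx = 3.5317, and ∫φ*·x⁴·φ dx = 2.0190, so ⟨x⁴⟩ = 2.0190 / 3.5317.
⟨x⁴⟩ = 0.57167.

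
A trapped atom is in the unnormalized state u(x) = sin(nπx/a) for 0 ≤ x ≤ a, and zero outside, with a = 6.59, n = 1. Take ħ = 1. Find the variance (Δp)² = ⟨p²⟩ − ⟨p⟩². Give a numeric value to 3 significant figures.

0.227

Compute ⟨p⟩ and ⟨p²⟩ separately; (Δp)² = ⟨p²⟩ − ⟨p⟩².
d/dx sin(nπx/a) = (nπ/a)·cos(nπx/a) and d²/dx² sin(nπx/a) = −(nπ/a)²·sin(nπx/a); on 0 ≤ x ≤ a, ∫sin²(nπx/a) dx = a/2 and ∫sin(nπx/a)·cos(nπx/a) dx = 0.
Normalization: ∫|u|² dx = 3.2950.
⟨p⟩ = 0.0000 and ⟨p²⟩ = 0.22726.
(Δp)² = 0.22726 − (0.0000)² = 0.22726.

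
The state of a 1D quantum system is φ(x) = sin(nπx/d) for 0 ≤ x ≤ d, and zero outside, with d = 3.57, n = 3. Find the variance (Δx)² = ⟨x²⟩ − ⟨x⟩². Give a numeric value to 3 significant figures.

Compute ⟨x⟩ and ⟨x²⟩ separately, then (Δx)² = ⟨x²⟩ − ⟨x⟩².
With sin²θ = (1 − cos2θ)/2 on 0 ≤ x ≤ d: ∫sin²(nπx/d) dx = d/2, ∫x·sin²(nπx/d) dx = d²/4, ∫x²·sin²(nπx/d) dx = d³·(1/6 − 1/(4n²π²)); higher powers xᵏ the same way, integrating xᵏ·cos(2nπx/d) by parts.
Normalization: ∫|φ|² dx = 1.7850.
⟨x⟩ = 1.7850 and ⟨x²⟩ = 4.1766.
(Δx)² = 4.1766 − (1.7850)² = 0.99033.

0.990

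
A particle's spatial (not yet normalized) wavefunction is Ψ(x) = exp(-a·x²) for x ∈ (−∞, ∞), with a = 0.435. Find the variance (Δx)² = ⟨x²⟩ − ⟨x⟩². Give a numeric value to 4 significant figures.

Compute ⟨x⟩ and ⟨x²⟩ separately, then (Δx)² = ⟨x²⟩ − ⟨x⟩².
Gaussian moments: ∫x^(2j)·e^(−2ax²) dx = (2j−1)!!/(4a)^j · √(π/(2a)), odd powers integrate to 0; here √(π/(2a)) = 1.9003.
Normalization: ∫|Ψ|² dx = 1.9003.
⟨x⟩ = 0.0000 and ⟨x²⟩ = 0.57471.
(Δx)² = 0.57471 − (0.0000)² = 0.57471.

0.5747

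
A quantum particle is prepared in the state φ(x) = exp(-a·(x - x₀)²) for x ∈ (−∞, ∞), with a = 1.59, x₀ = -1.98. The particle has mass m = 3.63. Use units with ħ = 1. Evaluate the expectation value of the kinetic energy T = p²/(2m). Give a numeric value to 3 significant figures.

0.219

T = −(ħ²/2m) d²/dx², so ⟨T⟩ = −(ħ²/2m) ∫ φ*·φ'' dx / ∫|φ|² dx; with m = 3.63.
Gaussian moments (u = x − x₀): ∫u^(2j)·e^(−2au²) du = (2j−1)!!/(4a)^j · √(π/(2a)), odd powers integrate to 0; here √(π/(2a)) = 0.99394. Derivatives: d/dx e^(−au²) = −2au·e^(−au²), d²/dx² e^(−au²) = (4a²u² − 2a)·e^(−au²).
State is unnormalized: ∫|φ|² dx = 0.99394, and ∫φ*·(−ħ²/2m · φ'') dx = 0.21768, so ⟨T⟩ = 0.21768 / 0.99394.
⟨T⟩ = 0.21901.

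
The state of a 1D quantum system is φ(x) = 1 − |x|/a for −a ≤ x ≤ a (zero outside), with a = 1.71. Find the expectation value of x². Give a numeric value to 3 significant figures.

0.292

⟨x²⟩ = ∫ x²·|φ|² dx / ∫|φ|² dx (integrals over the domain).
φ is even, so ∫ over [−a, a] = 2∫₀ᵃ with φ = 1 − x/a there: ∫₀ᵃ (1 − x/a)² dx = a/3, ∫₀ᵃ x²(1 − x/a)² dx = a³/30, ∫₀ᵃ x⁴(1 − x/a)² dx = a⁵/105.
State is unnormalized: ∫|φ|² dx = 1.1400, and ∫φ*·x²·φ dx = 0.33335, so ⟨x²⟩ = 0.33335 / 1.1400.
⟨x²⟩ = 0.29241.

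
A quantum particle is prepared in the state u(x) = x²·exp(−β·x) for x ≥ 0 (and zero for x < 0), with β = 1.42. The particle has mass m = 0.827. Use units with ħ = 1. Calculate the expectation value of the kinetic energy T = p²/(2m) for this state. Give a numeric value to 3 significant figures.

0.406

T = −(ħ²/2m) d²/dx², so ⟨T⟩ = −(ħ²/2m) ∫ u*·u'' dx / ∫|u|² dx; with m = 0.827.
Differentiate x²·exp(−β·x) with the product rule; every integrand then reduces to terms xʲ·e^(−2βx) on [0, ∞), with ∫₀^∞ xʲ·e^(−2βx) dx = j!/(2β)^(j+1).
State is unnormalized: ∫|u|² dx = 0.12990, and ∫u*·(−ħ²/2m · u'') dx = 0.052789, so ⟨T⟩ = 0.052789 / 0.12990.
⟨T⟩ = 0.40637.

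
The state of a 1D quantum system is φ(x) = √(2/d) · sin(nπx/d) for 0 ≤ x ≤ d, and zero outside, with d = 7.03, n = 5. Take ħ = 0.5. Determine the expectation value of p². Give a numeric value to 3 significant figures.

p² φ = −ħ² d²φ/dx²; ⟨p²⟩ = −ħ² ∫ φ*·φ'' dx.
d/dx sin(nπx/d) = (nπ/d)·cos(nπx/d) and d²/dx² sin(nπx/d) = −(nπ/d)²·sin(nπx/d); on 0 ≤ x ≤ d, ∫sin²(nπx/d) dx = d/2 and ∫sin(nπx/d)·cos(nπx/d) dx = 0.
⟨p²⟩ = 1.2482.

1.25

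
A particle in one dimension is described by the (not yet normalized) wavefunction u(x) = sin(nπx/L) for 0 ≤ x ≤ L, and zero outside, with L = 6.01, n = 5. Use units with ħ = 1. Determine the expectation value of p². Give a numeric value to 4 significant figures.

6.831

p² u = −ħ² d²u/dx²; ⟨p²⟩ = −ħ² ∫ u*·u'' dx / ∫|u|² dx.
d/dx sin(nπx/L) = (nπ/L)·cos(nπx/L) and d²/dx² sin(nπx/L) = −(nπ/L)²·sin(nπx/L); on 0 ≤ x ≤ L, ∫sin²(nπx/L) dx = L/2 and ∫sin(nπx/L)·cos(nπx/L) dx = 0.
State is unnormalized: ∫|u|² dx = 3.0050, and ∫u*·(−ħ² u'') dx = 20.527, so ⟨p²⟩ = 20.527 / 3.0050.
⟨p²⟩ = 6.8311.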